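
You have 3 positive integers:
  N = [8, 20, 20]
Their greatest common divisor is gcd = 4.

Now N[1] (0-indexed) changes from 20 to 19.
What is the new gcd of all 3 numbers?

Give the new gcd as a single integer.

Numbers: [8, 20, 20], gcd = 4
Change: index 1, 20 -> 19
gcd of the OTHER numbers (without index 1): gcd([8, 20]) = 4
New gcd = gcd(g_others, new_val) = gcd(4, 19) = 1

Answer: 1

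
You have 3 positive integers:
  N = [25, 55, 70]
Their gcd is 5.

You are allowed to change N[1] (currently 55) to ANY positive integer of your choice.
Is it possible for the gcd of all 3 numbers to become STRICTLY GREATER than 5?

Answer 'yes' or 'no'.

Current gcd = 5
gcd of all OTHER numbers (without N[1]=55): gcd([25, 70]) = 5
The new gcd after any change is gcd(5, new_value).
This can be at most 5.
Since 5 = old gcd 5, the gcd can only stay the same or decrease.

Answer: no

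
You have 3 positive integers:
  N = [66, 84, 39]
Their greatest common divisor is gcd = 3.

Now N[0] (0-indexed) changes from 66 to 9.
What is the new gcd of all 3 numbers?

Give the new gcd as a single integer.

Answer: 3

Derivation:
Numbers: [66, 84, 39], gcd = 3
Change: index 0, 66 -> 9
gcd of the OTHER numbers (without index 0): gcd([84, 39]) = 3
New gcd = gcd(g_others, new_val) = gcd(3, 9) = 3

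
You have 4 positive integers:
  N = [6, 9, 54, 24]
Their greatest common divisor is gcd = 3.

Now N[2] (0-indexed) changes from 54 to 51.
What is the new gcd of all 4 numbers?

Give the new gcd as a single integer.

Numbers: [6, 9, 54, 24], gcd = 3
Change: index 2, 54 -> 51
gcd of the OTHER numbers (without index 2): gcd([6, 9, 24]) = 3
New gcd = gcd(g_others, new_val) = gcd(3, 51) = 3

Answer: 3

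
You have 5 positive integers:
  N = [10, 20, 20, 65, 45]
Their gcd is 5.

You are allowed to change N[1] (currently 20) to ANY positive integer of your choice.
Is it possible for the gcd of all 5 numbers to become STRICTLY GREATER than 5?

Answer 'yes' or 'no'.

Answer: no

Derivation:
Current gcd = 5
gcd of all OTHER numbers (without N[1]=20): gcd([10, 20, 65, 45]) = 5
The new gcd after any change is gcd(5, new_value).
This can be at most 5.
Since 5 = old gcd 5, the gcd can only stay the same or decrease.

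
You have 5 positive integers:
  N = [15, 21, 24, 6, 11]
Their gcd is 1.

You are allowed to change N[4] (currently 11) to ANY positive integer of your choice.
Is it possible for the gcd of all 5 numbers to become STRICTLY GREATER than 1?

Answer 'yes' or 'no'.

Current gcd = 1
gcd of all OTHER numbers (without N[4]=11): gcd([15, 21, 24, 6]) = 3
The new gcd after any change is gcd(3, new_value).
This can be at most 3.
Since 3 > old gcd 1, the gcd CAN increase (e.g., set N[4] = 3).

Answer: yes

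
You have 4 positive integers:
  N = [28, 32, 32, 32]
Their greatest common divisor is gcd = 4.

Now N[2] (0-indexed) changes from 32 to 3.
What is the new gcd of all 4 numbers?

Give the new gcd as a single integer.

Numbers: [28, 32, 32, 32], gcd = 4
Change: index 2, 32 -> 3
gcd of the OTHER numbers (without index 2): gcd([28, 32, 32]) = 4
New gcd = gcd(g_others, new_val) = gcd(4, 3) = 1

Answer: 1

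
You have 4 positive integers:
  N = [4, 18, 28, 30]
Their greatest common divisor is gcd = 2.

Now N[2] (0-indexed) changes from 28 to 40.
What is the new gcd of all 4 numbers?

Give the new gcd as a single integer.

Answer: 2

Derivation:
Numbers: [4, 18, 28, 30], gcd = 2
Change: index 2, 28 -> 40
gcd of the OTHER numbers (without index 2): gcd([4, 18, 30]) = 2
New gcd = gcd(g_others, new_val) = gcd(2, 40) = 2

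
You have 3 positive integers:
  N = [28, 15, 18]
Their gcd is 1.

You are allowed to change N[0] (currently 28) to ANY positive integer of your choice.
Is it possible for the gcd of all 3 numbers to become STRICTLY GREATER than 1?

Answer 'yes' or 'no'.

Current gcd = 1
gcd of all OTHER numbers (without N[0]=28): gcd([15, 18]) = 3
The new gcd after any change is gcd(3, new_value).
This can be at most 3.
Since 3 > old gcd 1, the gcd CAN increase (e.g., set N[0] = 3).

Answer: yes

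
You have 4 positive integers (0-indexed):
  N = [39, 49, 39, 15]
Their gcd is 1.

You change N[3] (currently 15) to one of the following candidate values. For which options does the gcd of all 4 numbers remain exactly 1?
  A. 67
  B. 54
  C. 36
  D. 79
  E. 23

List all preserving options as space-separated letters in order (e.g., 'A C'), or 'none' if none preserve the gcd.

Answer: A B C D E

Derivation:
Old gcd = 1; gcd of others (without N[3]) = 1
New gcd for candidate v: gcd(1, v). Preserves old gcd iff gcd(1, v) = 1.
  Option A: v=67, gcd(1,67)=1 -> preserves
  Option B: v=54, gcd(1,54)=1 -> preserves
  Option C: v=36, gcd(1,36)=1 -> preserves
  Option D: v=79, gcd(1,79)=1 -> preserves
  Option E: v=23, gcd(1,23)=1 -> preserves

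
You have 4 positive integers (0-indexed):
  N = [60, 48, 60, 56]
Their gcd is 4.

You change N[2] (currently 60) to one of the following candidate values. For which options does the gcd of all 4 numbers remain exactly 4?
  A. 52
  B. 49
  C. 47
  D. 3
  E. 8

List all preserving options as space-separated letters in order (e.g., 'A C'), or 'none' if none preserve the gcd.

Old gcd = 4; gcd of others (without N[2]) = 4
New gcd for candidate v: gcd(4, v). Preserves old gcd iff gcd(4, v) = 4.
  Option A: v=52, gcd(4,52)=4 -> preserves
  Option B: v=49, gcd(4,49)=1 -> changes
  Option C: v=47, gcd(4,47)=1 -> changes
  Option D: v=3, gcd(4,3)=1 -> changes
  Option E: v=8, gcd(4,8)=4 -> preserves

Answer: A E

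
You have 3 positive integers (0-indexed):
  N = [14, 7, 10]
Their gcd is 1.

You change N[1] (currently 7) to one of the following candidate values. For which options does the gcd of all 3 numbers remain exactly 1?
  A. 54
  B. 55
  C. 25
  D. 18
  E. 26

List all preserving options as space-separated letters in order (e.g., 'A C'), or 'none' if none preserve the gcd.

Old gcd = 1; gcd of others (without N[1]) = 2
New gcd for candidate v: gcd(2, v). Preserves old gcd iff gcd(2, v) = 1.
  Option A: v=54, gcd(2,54)=2 -> changes
  Option B: v=55, gcd(2,55)=1 -> preserves
  Option C: v=25, gcd(2,25)=1 -> preserves
  Option D: v=18, gcd(2,18)=2 -> changes
  Option E: v=26, gcd(2,26)=2 -> changes

Answer: B C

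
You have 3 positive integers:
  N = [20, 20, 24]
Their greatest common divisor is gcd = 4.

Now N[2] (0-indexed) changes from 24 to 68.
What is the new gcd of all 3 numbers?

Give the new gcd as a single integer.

Answer: 4

Derivation:
Numbers: [20, 20, 24], gcd = 4
Change: index 2, 24 -> 68
gcd of the OTHER numbers (without index 2): gcd([20, 20]) = 20
New gcd = gcd(g_others, new_val) = gcd(20, 68) = 4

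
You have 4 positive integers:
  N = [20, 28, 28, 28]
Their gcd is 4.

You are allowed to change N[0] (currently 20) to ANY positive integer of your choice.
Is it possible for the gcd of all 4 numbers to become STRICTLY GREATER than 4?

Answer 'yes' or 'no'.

Answer: yes

Derivation:
Current gcd = 4
gcd of all OTHER numbers (without N[0]=20): gcd([28, 28, 28]) = 28
The new gcd after any change is gcd(28, new_value).
This can be at most 28.
Since 28 > old gcd 4, the gcd CAN increase (e.g., set N[0] = 28).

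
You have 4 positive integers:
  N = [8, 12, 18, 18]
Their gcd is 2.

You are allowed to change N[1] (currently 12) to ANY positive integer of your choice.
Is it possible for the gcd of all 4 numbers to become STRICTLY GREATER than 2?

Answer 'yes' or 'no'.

Answer: no

Derivation:
Current gcd = 2
gcd of all OTHER numbers (without N[1]=12): gcd([8, 18, 18]) = 2
The new gcd after any change is gcd(2, new_value).
This can be at most 2.
Since 2 = old gcd 2, the gcd can only stay the same or decrease.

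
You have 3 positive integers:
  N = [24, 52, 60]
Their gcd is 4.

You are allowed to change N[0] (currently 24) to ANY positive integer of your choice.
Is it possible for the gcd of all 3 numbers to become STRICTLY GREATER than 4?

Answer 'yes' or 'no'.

Answer: no

Derivation:
Current gcd = 4
gcd of all OTHER numbers (without N[0]=24): gcd([52, 60]) = 4
The new gcd after any change is gcd(4, new_value).
This can be at most 4.
Since 4 = old gcd 4, the gcd can only stay the same or decrease.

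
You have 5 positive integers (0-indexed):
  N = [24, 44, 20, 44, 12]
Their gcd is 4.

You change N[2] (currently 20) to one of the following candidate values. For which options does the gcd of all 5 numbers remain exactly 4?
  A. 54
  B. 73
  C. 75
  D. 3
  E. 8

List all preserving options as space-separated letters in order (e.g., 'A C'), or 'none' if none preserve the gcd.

Answer: E

Derivation:
Old gcd = 4; gcd of others (without N[2]) = 4
New gcd for candidate v: gcd(4, v). Preserves old gcd iff gcd(4, v) = 4.
  Option A: v=54, gcd(4,54)=2 -> changes
  Option B: v=73, gcd(4,73)=1 -> changes
  Option C: v=75, gcd(4,75)=1 -> changes
  Option D: v=3, gcd(4,3)=1 -> changes
  Option E: v=8, gcd(4,8)=4 -> preserves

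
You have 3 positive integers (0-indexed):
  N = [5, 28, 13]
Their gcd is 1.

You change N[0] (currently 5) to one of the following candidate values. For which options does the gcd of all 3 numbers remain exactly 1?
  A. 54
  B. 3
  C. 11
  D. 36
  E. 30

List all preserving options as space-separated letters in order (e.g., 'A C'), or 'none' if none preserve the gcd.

Old gcd = 1; gcd of others (without N[0]) = 1
New gcd for candidate v: gcd(1, v). Preserves old gcd iff gcd(1, v) = 1.
  Option A: v=54, gcd(1,54)=1 -> preserves
  Option B: v=3, gcd(1,3)=1 -> preserves
  Option C: v=11, gcd(1,11)=1 -> preserves
  Option D: v=36, gcd(1,36)=1 -> preserves
  Option E: v=30, gcd(1,30)=1 -> preserves

Answer: A B C D E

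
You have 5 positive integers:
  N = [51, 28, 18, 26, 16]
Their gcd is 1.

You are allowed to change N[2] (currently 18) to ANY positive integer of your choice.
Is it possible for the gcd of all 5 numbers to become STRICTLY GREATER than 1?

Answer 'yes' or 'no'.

Answer: no

Derivation:
Current gcd = 1
gcd of all OTHER numbers (without N[2]=18): gcd([51, 28, 26, 16]) = 1
The new gcd after any change is gcd(1, new_value).
This can be at most 1.
Since 1 = old gcd 1, the gcd can only stay the same or decrease.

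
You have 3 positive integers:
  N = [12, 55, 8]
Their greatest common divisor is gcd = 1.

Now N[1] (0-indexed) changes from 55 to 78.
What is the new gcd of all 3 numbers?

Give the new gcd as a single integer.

Numbers: [12, 55, 8], gcd = 1
Change: index 1, 55 -> 78
gcd of the OTHER numbers (without index 1): gcd([12, 8]) = 4
New gcd = gcd(g_others, new_val) = gcd(4, 78) = 2

Answer: 2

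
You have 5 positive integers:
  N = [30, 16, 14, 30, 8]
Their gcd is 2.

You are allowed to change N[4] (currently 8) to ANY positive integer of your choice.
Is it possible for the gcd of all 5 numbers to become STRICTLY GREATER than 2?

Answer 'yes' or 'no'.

Answer: no

Derivation:
Current gcd = 2
gcd of all OTHER numbers (without N[4]=8): gcd([30, 16, 14, 30]) = 2
The new gcd after any change is gcd(2, new_value).
This can be at most 2.
Since 2 = old gcd 2, the gcd can only stay the same or decrease.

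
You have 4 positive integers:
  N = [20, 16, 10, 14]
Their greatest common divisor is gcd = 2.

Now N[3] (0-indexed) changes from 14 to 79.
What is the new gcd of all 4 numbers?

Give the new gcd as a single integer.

Numbers: [20, 16, 10, 14], gcd = 2
Change: index 3, 14 -> 79
gcd of the OTHER numbers (without index 3): gcd([20, 16, 10]) = 2
New gcd = gcd(g_others, new_val) = gcd(2, 79) = 1

Answer: 1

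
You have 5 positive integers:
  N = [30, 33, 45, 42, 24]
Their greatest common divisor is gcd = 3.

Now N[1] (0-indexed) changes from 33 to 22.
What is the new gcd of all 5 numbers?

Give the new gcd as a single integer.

Numbers: [30, 33, 45, 42, 24], gcd = 3
Change: index 1, 33 -> 22
gcd of the OTHER numbers (without index 1): gcd([30, 45, 42, 24]) = 3
New gcd = gcd(g_others, new_val) = gcd(3, 22) = 1

Answer: 1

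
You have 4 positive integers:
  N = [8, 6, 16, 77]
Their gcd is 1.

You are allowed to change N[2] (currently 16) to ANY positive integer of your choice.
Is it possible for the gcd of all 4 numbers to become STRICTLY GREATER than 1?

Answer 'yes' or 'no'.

Answer: no

Derivation:
Current gcd = 1
gcd of all OTHER numbers (without N[2]=16): gcd([8, 6, 77]) = 1
The new gcd after any change is gcd(1, new_value).
This can be at most 1.
Since 1 = old gcd 1, the gcd can only stay the same or decrease.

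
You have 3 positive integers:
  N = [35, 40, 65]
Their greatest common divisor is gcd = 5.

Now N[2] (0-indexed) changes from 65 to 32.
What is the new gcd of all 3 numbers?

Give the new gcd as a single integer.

Answer: 1

Derivation:
Numbers: [35, 40, 65], gcd = 5
Change: index 2, 65 -> 32
gcd of the OTHER numbers (without index 2): gcd([35, 40]) = 5
New gcd = gcd(g_others, new_val) = gcd(5, 32) = 1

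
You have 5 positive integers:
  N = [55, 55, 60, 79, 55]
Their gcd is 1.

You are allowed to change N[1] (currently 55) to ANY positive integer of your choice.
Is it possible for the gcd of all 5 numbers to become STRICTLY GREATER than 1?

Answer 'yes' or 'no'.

Current gcd = 1
gcd of all OTHER numbers (without N[1]=55): gcd([55, 60, 79, 55]) = 1
The new gcd after any change is gcd(1, new_value).
This can be at most 1.
Since 1 = old gcd 1, the gcd can only stay the same or decrease.

Answer: no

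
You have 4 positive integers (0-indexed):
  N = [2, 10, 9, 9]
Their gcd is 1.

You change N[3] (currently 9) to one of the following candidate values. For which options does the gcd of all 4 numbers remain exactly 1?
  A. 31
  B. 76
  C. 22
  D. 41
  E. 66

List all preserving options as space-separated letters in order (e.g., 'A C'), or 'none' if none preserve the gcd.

Old gcd = 1; gcd of others (without N[3]) = 1
New gcd for candidate v: gcd(1, v). Preserves old gcd iff gcd(1, v) = 1.
  Option A: v=31, gcd(1,31)=1 -> preserves
  Option B: v=76, gcd(1,76)=1 -> preserves
  Option C: v=22, gcd(1,22)=1 -> preserves
  Option D: v=41, gcd(1,41)=1 -> preserves
  Option E: v=66, gcd(1,66)=1 -> preserves

Answer: A B C D E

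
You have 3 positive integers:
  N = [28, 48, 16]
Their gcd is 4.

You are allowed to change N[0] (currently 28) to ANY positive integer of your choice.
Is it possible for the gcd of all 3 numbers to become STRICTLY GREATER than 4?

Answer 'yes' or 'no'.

Answer: yes

Derivation:
Current gcd = 4
gcd of all OTHER numbers (without N[0]=28): gcd([48, 16]) = 16
The new gcd after any change is gcd(16, new_value).
This can be at most 16.
Since 16 > old gcd 4, the gcd CAN increase (e.g., set N[0] = 16).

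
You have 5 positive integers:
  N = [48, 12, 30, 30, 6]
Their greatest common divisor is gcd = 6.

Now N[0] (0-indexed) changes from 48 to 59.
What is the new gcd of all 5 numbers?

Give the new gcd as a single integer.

Numbers: [48, 12, 30, 30, 6], gcd = 6
Change: index 0, 48 -> 59
gcd of the OTHER numbers (without index 0): gcd([12, 30, 30, 6]) = 6
New gcd = gcd(g_others, new_val) = gcd(6, 59) = 1

Answer: 1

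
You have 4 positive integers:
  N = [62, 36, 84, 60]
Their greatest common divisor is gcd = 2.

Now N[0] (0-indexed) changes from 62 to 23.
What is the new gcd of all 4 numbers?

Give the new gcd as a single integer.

Numbers: [62, 36, 84, 60], gcd = 2
Change: index 0, 62 -> 23
gcd of the OTHER numbers (without index 0): gcd([36, 84, 60]) = 12
New gcd = gcd(g_others, new_val) = gcd(12, 23) = 1

Answer: 1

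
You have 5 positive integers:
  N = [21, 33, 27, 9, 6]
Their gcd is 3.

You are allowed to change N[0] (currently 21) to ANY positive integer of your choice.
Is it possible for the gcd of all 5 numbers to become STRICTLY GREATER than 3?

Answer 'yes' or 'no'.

Answer: no

Derivation:
Current gcd = 3
gcd of all OTHER numbers (without N[0]=21): gcd([33, 27, 9, 6]) = 3
The new gcd after any change is gcd(3, new_value).
This can be at most 3.
Since 3 = old gcd 3, the gcd can only stay the same or decrease.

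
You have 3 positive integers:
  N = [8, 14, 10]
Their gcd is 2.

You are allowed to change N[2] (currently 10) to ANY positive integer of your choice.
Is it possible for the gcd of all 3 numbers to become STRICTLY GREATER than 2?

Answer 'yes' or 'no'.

Current gcd = 2
gcd of all OTHER numbers (without N[2]=10): gcd([8, 14]) = 2
The new gcd after any change is gcd(2, new_value).
This can be at most 2.
Since 2 = old gcd 2, the gcd can only stay the same or decrease.

Answer: no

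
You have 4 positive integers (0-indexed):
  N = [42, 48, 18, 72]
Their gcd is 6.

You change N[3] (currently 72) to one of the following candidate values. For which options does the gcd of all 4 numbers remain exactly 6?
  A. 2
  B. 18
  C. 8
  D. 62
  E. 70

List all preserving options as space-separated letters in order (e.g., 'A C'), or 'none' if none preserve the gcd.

Old gcd = 6; gcd of others (without N[3]) = 6
New gcd for candidate v: gcd(6, v). Preserves old gcd iff gcd(6, v) = 6.
  Option A: v=2, gcd(6,2)=2 -> changes
  Option B: v=18, gcd(6,18)=6 -> preserves
  Option C: v=8, gcd(6,8)=2 -> changes
  Option D: v=62, gcd(6,62)=2 -> changes
  Option E: v=70, gcd(6,70)=2 -> changes

Answer: B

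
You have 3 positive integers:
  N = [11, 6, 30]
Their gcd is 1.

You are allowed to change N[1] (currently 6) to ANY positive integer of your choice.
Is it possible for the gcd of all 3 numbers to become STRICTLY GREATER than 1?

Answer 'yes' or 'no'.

Answer: no

Derivation:
Current gcd = 1
gcd of all OTHER numbers (without N[1]=6): gcd([11, 30]) = 1
The new gcd after any change is gcd(1, new_value).
This can be at most 1.
Since 1 = old gcd 1, the gcd can only stay the same or decrease.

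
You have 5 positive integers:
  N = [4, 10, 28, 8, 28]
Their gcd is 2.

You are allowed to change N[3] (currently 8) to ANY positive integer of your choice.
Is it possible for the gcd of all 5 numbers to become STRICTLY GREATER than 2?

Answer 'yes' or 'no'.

Answer: no

Derivation:
Current gcd = 2
gcd of all OTHER numbers (without N[3]=8): gcd([4, 10, 28, 28]) = 2
The new gcd after any change is gcd(2, new_value).
This can be at most 2.
Since 2 = old gcd 2, the gcd can only stay the same or decrease.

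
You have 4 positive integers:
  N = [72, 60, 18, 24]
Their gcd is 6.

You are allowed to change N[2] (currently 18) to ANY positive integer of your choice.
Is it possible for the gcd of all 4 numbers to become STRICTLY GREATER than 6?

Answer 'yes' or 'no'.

Answer: yes

Derivation:
Current gcd = 6
gcd of all OTHER numbers (without N[2]=18): gcd([72, 60, 24]) = 12
The new gcd after any change is gcd(12, new_value).
This can be at most 12.
Since 12 > old gcd 6, the gcd CAN increase (e.g., set N[2] = 12).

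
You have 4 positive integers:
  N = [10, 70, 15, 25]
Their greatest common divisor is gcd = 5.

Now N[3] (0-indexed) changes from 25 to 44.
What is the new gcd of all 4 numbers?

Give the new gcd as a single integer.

Numbers: [10, 70, 15, 25], gcd = 5
Change: index 3, 25 -> 44
gcd of the OTHER numbers (without index 3): gcd([10, 70, 15]) = 5
New gcd = gcd(g_others, new_val) = gcd(5, 44) = 1

Answer: 1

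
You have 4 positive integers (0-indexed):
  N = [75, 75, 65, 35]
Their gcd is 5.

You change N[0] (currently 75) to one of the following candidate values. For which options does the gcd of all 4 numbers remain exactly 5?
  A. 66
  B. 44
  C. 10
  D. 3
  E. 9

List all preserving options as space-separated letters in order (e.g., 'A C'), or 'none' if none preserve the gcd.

Old gcd = 5; gcd of others (without N[0]) = 5
New gcd for candidate v: gcd(5, v). Preserves old gcd iff gcd(5, v) = 5.
  Option A: v=66, gcd(5,66)=1 -> changes
  Option B: v=44, gcd(5,44)=1 -> changes
  Option C: v=10, gcd(5,10)=5 -> preserves
  Option D: v=3, gcd(5,3)=1 -> changes
  Option E: v=9, gcd(5,9)=1 -> changes

Answer: C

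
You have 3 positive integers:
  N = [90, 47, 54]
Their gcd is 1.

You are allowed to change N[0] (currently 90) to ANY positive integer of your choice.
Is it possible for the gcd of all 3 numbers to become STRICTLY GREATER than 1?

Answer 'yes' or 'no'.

Answer: no

Derivation:
Current gcd = 1
gcd of all OTHER numbers (without N[0]=90): gcd([47, 54]) = 1
The new gcd after any change is gcd(1, new_value).
This can be at most 1.
Since 1 = old gcd 1, the gcd can only stay the same or decrease.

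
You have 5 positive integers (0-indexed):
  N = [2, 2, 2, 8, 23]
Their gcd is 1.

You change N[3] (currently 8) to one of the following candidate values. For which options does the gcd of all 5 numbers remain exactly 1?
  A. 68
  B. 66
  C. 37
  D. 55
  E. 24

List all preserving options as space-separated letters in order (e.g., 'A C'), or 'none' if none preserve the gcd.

Answer: A B C D E

Derivation:
Old gcd = 1; gcd of others (without N[3]) = 1
New gcd for candidate v: gcd(1, v). Preserves old gcd iff gcd(1, v) = 1.
  Option A: v=68, gcd(1,68)=1 -> preserves
  Option B: v=66, gcd(1,66)=1 -> preserves
  Option C: v=37, gcd(1,37)=1 -> preserves
  Option D: v=55, gcd(1,55)=1 -> preserves
  Option E: v=24, gcd(1,24)=1 -> preserves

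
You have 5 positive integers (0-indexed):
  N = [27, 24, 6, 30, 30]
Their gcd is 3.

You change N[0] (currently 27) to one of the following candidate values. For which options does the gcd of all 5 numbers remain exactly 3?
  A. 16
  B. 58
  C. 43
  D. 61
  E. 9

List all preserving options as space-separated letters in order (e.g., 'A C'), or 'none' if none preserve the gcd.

Answer: E

Derivation:
Old gcd = 3; gcd of others (without N[0]) = 6
New gcd for candidate v: gcd(6, v). Preserves old gcd iff gcd(6, v) = 3.
  Option A: v=16, gcd(6,16)=2 -> changes
  Option B: v=58, gcd(6,58)=2 -> changes
  Option C: v=43, gcd(6,43)=1 -> changes
  Option D: v=61, gcd(6,61)=1 -> changes
  Option E: v=9, gcd(6,9)=3 -> preserves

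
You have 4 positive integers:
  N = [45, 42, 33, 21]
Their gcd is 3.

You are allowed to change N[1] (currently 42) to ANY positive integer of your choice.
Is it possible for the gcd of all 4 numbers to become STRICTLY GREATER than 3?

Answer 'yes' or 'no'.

Answer: no

Derivation:
Current gcd = 3
gcd of all OTHER numbers (without N[1]=42): gcd([45, 33, 21]) = 3
The new gcd after any change is gcd(3, new_value).
This can be at most 3.
Since 3 = old gcd 3, the gcd can only stay the same or decrease.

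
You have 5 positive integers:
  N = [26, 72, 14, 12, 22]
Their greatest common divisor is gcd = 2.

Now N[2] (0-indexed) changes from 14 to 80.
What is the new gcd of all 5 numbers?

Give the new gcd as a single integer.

Numbers: [26, 72, 14, 12, 22], gcd = 2
Change: index 2, 14 -> 80
gcd of the OTHER numbers (without index 2): gcd([26, 72, 12, 22]) = 2
New gcd = gcd(g_others, new_val) = gcd(2, 80) = 2

Answer: 2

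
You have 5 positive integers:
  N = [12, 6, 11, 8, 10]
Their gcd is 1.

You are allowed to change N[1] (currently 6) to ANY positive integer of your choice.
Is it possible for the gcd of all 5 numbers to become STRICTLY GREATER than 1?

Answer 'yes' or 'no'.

Current gcd = 1
gcd of all OTHER numbers (without N[1]=6): gcd([12, 11, 8, 10]) = 1
The new gcd after any change is gcd(1, new_value).
This can be at most 1.
Since 1 = old gcd 1, the gcd can only stay the same or decrease.

Answer: no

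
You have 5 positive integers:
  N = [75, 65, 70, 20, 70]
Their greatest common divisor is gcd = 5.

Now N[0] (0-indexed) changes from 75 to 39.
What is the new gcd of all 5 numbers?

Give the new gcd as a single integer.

Answer: 1

Derivation:
Numbers: [75, 65, 70, 20, 70], gcd = 5
Change: index 0, 75 -> 39
gcd of the OTHER numbers (without index 0): gcd([65, 70, 20, 70]) = 5
New gcd = gcd(g_others, new_val) = gcd(5, 39) = 1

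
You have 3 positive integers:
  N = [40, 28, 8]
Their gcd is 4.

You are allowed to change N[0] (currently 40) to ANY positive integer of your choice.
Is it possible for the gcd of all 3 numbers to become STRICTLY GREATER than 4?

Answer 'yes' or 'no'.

Current gcd = 4
gcd of all OTHER numbers (without N[0]=40): gcd([28, 8]) = 4
The new gcd after any change is gcd(4, new_value).
This can be at most 4.
Since 4 = old gcd 4, the gcd can only stay the same or decrease.

Answer: no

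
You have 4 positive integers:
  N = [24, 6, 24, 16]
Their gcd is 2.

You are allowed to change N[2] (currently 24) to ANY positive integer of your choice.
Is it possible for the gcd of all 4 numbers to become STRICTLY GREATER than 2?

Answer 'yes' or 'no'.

Answer: no

Derivation:
Current gcd = 2
gcd of all OTHER numbers (without N[2]=24): gcd([24, 6, 16]) = 2
The new gcd after any change is gcd(2, new_value).
This can be at most 2.
Since 2 = old gcd 2, the gcd can only stay the same or decrease.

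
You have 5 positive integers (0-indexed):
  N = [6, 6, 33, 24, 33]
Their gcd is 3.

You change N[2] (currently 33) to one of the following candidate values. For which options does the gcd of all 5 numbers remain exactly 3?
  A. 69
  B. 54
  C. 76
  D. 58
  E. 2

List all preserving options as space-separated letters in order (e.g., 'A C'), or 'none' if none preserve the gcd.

Old gcd = 3; gcd of others (without N[2]) = 3
New gcd for candidate v: gcd(3, v). Preserves old gcd iff gcd(3, v) = 3.
  Option A: v=69, gcd(3,69)=3 -> preserves
  Option B: v=54, gcd(3,54)=3 -> preserves
  Option C: v=76, gcd(3,76)=1 -> changes
  Option D: v=58, gcd(3,58)=1 -> changes
  Option E: v=2, gcd(3,2)=1 -> changes

Answer: A B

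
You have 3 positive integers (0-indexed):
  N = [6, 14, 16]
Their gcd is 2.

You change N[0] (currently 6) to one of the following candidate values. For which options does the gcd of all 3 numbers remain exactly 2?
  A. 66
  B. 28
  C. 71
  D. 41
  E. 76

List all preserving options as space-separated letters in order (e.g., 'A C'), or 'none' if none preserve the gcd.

Old gcd = 2; gcd of others (without N[0]) = 2
New gcd for candidate v: gcd(2, v). Preserves old gcd iff gcd(2, v) = 2.
  Option A: v=66, gcd(2,66)=2 -> preserves
  Option B: v=28, gcd(2,28)=2 -> preserves
  Option C: v=71, gcd(2,71)=1 -> changes
  Option D: v=41, gcd(2,41)=1 -> changes
  Option E: v=76, gcd(2,76)=2 -> preserves

Answer: A B E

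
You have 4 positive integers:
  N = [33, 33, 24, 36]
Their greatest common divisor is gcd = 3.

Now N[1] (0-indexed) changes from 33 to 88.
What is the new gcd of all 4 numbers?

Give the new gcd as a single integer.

Answer: 1

Derivation:
Numbers: [33, 33, 24, 36], gcd = 3
Change: index 1, 33 -> 88
gcd of the OTHER numbers (without index 1): gcd([33, 24, 36]) = 3
New gcd = gcd(g_others, new_val) = gcd(3, 88) = 1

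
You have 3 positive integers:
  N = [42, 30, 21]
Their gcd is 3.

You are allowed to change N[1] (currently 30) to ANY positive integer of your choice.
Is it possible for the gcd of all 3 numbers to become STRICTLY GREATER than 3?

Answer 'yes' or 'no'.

Current gcd = 3
gcd of all OTHER numbers (without N[1]=30): gcd([42, 21]) = 21
The new gcd after any change is gcd(21, new_value).
This can be at most 21.
Since 21 > old gcd 3, the gcd CAN increase (e.g., set N[1] = 21).

Answer: yes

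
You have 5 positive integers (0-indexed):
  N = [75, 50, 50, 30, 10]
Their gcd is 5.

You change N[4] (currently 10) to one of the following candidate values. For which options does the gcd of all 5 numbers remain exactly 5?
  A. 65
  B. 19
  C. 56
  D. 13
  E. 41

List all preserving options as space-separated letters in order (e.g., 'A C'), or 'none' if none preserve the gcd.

Answer: A

Derivation:
Old gcd = 5; gcd of others (without N[4]) = 5
New gcd for candidate v: gcd(5, v). Preserves old gcd iff gcd(5, v) = 5.
  Option A: v=65, gcd(5,65)=5 -> preserves
  Option B: v=19, gcd(5,19)=1 -> changes
  Option C: v=56, gcd(5,56)=1 -> changes
  Option D: v=13, gcd(5,13)=1 -> changes
  Option E: v=41, gcd(5,41)=1 -> changes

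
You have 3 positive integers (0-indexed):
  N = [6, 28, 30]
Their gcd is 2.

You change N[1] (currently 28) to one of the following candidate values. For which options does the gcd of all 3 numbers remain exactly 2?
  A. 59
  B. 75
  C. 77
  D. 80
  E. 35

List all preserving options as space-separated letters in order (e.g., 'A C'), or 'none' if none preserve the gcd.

Answer: D

Derivation:
Old gcd = 2; gcd of others (without N[1]) = 6
New gcd for candidate v: gcd(6, v). Preserves old gcd iff gcd(6, v) = 2.
  Option A: v=59, gcd(6,59)=1 -> changes
  Option B: v=75, gcd(6,75)=3 -> changes
  Option C: v=77, gcd(6,77)=1 -> changes
  Option D: v=80, gcd(6,80)=2 -> preserves
  Option E: v=35, gcd(6,35)=1 -> changes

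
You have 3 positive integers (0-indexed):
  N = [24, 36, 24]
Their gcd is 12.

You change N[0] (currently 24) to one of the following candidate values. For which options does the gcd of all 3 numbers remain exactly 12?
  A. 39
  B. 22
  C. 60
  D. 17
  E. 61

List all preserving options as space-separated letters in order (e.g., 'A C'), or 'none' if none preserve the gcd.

Answer: C

Derivation:
Old gcd = 12; gcd of others (without N[0]) = 12
New gcd for candidate v: gcd(12, v). Preserves old gcd iff gcd(12, v) = 12.
  Option A: v=39, gcd(12,39)=3 -> changes
  Option B: v=22, gcd(12,22)=2 -> changes
  Option C: v=60, gcd(12,60)=12 -> preserves
  Option D: v=17, gcd(12,17)=1 -> changes
  Option E: v=61, gcd(12,61)=1 -> changes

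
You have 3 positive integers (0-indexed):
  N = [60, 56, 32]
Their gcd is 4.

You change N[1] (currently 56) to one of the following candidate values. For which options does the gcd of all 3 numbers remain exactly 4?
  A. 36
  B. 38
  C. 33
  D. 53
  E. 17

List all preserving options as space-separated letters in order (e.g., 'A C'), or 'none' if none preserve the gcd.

Old gcd = 4; gcd of others (without N[1]) = 4
New gcd for candidate v: gcd(4, v). Preserves old gcd iff gcd(4, v) = 4.
  Option A: v=36, gcd(4,36)=4 -> preserves
  Option B: v=38, gcd(4,38)=2 -> changes
  Option C: v=33, gcd(4,33)=1 -> changes
  Option D: v=53, gcd(4,53)=1 -> changes
  Option E: v=17, gcd(4,17)=1 -> changes

Answer: A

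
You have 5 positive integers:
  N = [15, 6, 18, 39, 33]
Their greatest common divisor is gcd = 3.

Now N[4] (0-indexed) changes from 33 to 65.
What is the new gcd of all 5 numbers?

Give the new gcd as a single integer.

Numbers: [15, 6, 18, 39, 33], gcd = 3
Change: index 4, 33 -> 65
gcd of the OTHER numbers (without index 4): gcd([15, 6, 18, 39]) = 3
New gcd = gcd(g_others, new_val) = gcd(3, 65) = 1

Answer: 1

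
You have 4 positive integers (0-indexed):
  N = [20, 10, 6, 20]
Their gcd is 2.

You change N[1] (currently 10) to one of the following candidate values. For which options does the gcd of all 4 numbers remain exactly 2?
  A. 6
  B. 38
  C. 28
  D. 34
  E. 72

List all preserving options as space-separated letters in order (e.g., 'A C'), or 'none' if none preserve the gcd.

Old gcd = 2; gcd of others (without N[1]) = 2
New gcd for candidate v: gcd(2, v). Preserves old gcd iff gcd(2, v) = 2.
  Option A: v=6, gcd(2,6)=2 -> preserves
  Option B: v=38, gcd(2,38)=2 -> preserves
  Option C: v=28, gcd(2,28)=2 -> preserves
  Option D: v=34, gcd(2,34)=2 -> preserves
  Option E: v=72, gcd(2,72)=2 -> preserves

Answer: A B C D E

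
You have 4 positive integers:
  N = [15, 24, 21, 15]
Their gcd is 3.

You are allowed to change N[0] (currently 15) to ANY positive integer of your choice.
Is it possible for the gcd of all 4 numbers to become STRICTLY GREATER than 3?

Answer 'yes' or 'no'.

Answer: no

Derivation:
Current gcd = 3
gcd of all OTHER numbers (without N[0]=15): gcd([24, 21, 15]) = 3
The new gcd after any change is gcd(3, new_value).
This can be at most 3.
Since 3 = old gcd 3, the gcd can only stay the same or decrease.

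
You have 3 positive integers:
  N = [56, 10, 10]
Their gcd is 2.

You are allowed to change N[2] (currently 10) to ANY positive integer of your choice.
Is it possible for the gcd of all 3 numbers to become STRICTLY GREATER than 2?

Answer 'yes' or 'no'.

Current gcd = 2
gcd of all OTHER numbers (without N[2]=10): gcd([56, 10]) = 2
The new gcd after any change is gcd(2, new_value).
This can be at most 2.
Since 2 = old gcd 2, the gcd can only stay the same or decrease.

Answer: no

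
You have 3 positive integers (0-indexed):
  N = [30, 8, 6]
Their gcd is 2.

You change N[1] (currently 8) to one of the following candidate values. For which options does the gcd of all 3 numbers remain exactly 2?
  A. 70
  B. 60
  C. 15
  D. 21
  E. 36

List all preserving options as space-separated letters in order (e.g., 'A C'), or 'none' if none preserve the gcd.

Answer: A

Derivation:
Old gcd = 2; gcd of others (without N[1]) = 6
New gcd for candidate v: gcd(6, v). Preserves old gcd iff gcd(6, v) = 2.
  Option A: v=70, gcd(6,70)=2 -> preserves
  Option B: v=60, gcd(6,60)=6 -> changes
  Option C: v=15, gcd(6,15)=3 -> changes
  Option D: v=21, gcd(6,21)=3 -> changes
  Option E: v=36, gcd(6,36)=6 -> changes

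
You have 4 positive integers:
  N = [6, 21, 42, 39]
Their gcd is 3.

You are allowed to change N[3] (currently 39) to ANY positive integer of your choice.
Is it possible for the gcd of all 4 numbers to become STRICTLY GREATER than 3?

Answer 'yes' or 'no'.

Current gcd = 3
gcd of all OTHER numbers (without N[3]=39): gcd([6, 21, 42]) = 3
The new gcd after any change is gcd(3, new_value).
This can be at most 3.
Since 3 = old gcd 3, the gcd can only stay the same or decrease.

Answer: no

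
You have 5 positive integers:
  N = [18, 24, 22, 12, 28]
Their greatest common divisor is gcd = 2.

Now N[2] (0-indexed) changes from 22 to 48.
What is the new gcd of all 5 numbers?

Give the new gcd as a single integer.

Answer: 2

Derivation:
Numbers: [18, 24, 22, 12, 28], gcd = 2
Change: index 2, 22 -> 48
gcd of the OTHER numbers (without index 2): gcd([18, 24, 12, 28]) = 2
New gcd = gcd(g_others, new_val) = gcd(2, 48) = 2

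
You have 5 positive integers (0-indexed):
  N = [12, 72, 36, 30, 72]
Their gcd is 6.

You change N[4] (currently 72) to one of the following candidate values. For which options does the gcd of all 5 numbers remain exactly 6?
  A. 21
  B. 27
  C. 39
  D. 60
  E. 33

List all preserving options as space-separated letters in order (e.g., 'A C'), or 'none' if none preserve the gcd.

Answer: D

Derivation:
Old gcd = 6; gcd of others (without N[4]) = 6
New gcd for candidate v: gcd(6, v). Preserves old gcd iff gcd(6, v) = 6.
  Option A: v=21, gcd(6,21)=3 -> changes
  Option B: v=27, gcd(6,27)=3 -> changes
  Option C: v=39, gcd(6,39)=3 -> changes
  Option D: v=60, gcd(6,60)=6 -> preserves
  Option E: v=33, gcd(6,33)=3 -> changes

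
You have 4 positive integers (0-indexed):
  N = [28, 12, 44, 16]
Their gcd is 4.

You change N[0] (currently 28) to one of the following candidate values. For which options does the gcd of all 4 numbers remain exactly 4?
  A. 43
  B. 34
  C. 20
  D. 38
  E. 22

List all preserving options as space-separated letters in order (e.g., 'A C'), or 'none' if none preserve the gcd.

Old gcd = 4; gcd of others (without N[0]) = 4
New gcd for candidate v: gcd(4, v). Preserves old gcd iff gcd(4, v) = 4.
  Option A: v=43, gcd(4,43)=1 -> changes
  Option B: v=34, gcd(4,34)=2 -> changes
  Option C: v=20, gcd(4,20)=4 -> preserves
  Option D: v=38, gcd(4,38)=2 -> changes
  Option E: v=22, gcd(4,22)=2 -> changes

Answer: C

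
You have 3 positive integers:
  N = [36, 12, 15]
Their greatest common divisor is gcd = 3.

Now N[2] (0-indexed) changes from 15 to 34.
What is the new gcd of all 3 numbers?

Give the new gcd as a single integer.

Numbers: [36, 12, 15], gcd = 3
Change: index 2, 15 -> 34
gcd of the OTHER numbers (without index 2): gcd([36, 12]) = 12
New gcd = gcd(g_others, new_val) = gcd(12, 34) = 2

Answer: 2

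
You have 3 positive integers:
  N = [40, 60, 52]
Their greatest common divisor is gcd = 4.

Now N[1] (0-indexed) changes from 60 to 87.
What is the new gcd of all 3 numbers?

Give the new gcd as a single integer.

Numbers: [40, 60, 52], gcd = 4
Change: index 1, 60 -> 87
gcd of the OTHER numbers (without index 1): gcd([40, 52]) = 4
New gcd = gcd(g_others, new_val) = gcd(4, 87) = 1

Answer: 1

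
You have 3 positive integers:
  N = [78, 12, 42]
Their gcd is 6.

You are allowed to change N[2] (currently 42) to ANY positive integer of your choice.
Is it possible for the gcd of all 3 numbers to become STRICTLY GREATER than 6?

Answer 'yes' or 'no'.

Answer: no

Derivation:
Current gcd = 6
gcd of all OTHER numbers (without N[2]=42): gcd([78, 12]) = 6
The new gcd after any change is gcd(6, new_value).
This can be at most 6.
Since 6 = old gcd 6, the gcd can only stay the same or decrease.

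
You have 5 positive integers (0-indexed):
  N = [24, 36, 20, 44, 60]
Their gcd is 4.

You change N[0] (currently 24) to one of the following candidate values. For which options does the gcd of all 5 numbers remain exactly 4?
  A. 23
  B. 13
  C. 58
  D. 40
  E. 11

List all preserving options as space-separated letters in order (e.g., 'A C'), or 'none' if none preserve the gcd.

Old gcd = 4; gcd of others (without N[0]) = 4
New gcd for candidate v: gcd(4, v). Preserves old gcd iff gcd(4, v) = 4.
  Option A: v=23, gcd(4,23)=1 -> changes
  Option B: v=13, gcd(4,13)=1 -> changes
  Option C: v=58, gcd(4,58)=2 -> changes
  Option D: v=40, gcd(4,40)=4 -> preserves
  Option E: v=11, gcd(4,11)=1 -> changes

Answer: D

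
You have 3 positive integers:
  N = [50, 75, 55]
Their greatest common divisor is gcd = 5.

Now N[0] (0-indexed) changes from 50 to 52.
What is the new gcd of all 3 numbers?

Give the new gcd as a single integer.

Answer: 1

Derivation:
Numbers: [50, 75, 55], gcd = 5
Change: index 0, 50 -> 52
gcd of the OTHER numbers (without index 0): gcd([75, 55]) = 5
New gcd = gcd(g_others, new_val) = gcd(5, 52) = 1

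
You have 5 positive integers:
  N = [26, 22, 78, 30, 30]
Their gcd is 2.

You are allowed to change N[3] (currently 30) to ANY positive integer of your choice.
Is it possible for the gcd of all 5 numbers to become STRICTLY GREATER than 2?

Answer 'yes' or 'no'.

Current gcd = 2
gcd of all OTHER numbers (without N[3]=30): gcd([26, 22, 78, 30]) = 2
The new gcd after any change is gcd(2, new_value).
This can be at most 2.
Since 2 = old gcd 2, the gcd can only stay the same or decrease.

Answer: no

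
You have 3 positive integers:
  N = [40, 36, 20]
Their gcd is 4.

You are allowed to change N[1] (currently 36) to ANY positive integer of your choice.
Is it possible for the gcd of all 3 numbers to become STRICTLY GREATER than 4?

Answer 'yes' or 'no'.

Current gcd = 4
gcd of all OTHER numbers (without N[1]=36): gcd([40, 20]) = 20
The new gcd after any change is gcd(20, new_value).
This can be at most 20.
Since 20 > old gcd 4, the gcd CAN increase (e.g., set N[1] = 20).

Answer: yes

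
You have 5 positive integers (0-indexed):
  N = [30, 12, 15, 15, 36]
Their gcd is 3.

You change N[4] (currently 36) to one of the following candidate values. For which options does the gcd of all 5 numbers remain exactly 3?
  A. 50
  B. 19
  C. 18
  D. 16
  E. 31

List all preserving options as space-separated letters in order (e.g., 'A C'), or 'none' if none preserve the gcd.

Old gcd = 3; gcd of others (without N[4]) = 3
New gcd for candidate v: gcd(3, v). Preserves old gcd iff gcd(3, v) = 3.
  Option A: v=50, gcd(3,50)=1 -> changes
  Option B: v=19, gcd(3,19)=1 -> changes
  Option C: v=18, gcd(3,18)=3 -> preserves
  Option D: v=16, gcd(3,16)=1 -> changes
  Option E: v=31, gcd(3,31)=1 -> changes

Answer: C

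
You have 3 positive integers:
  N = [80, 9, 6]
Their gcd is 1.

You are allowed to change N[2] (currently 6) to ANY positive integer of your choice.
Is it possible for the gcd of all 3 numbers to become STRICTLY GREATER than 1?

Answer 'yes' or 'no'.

Current gcd = 1
gcd of all OTHER numbers (without N[2]=6): gcd([80, 9]) = 1
The new gcd after any change is gcd(1, new_value).
This can be at most 1.
Since 1 = old gcd 1, the gcd can only stay the same or decrease.

Answer: no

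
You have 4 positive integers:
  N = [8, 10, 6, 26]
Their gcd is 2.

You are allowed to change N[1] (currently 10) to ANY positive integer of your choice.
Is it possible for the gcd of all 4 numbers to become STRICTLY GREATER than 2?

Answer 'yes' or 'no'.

Current gcd = 2
gcd of all OTHER numbers (without N[1]=10): gcd([8, 6, 26]) = 2
The new gcd after any change is gcd(2, new_value).
This can be at most 2.
Since 2 = old gcd 2, the gcd can only stay the same or decrease.

Answer: no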